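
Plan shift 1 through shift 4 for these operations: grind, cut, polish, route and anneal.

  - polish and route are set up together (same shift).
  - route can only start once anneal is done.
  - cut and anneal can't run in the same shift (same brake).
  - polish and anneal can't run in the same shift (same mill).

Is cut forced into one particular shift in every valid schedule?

No

cut can be shift 1 (e.g. cut -> shift 1; anneal -> shift 2; route -> shift 3; grind -> shift 1; polish -> shift 3) or shift 2 (e.g. route -> shift 2; polish -> shift 2; cut -> shift 2; grind -> shift 1; anneal -> shift 1).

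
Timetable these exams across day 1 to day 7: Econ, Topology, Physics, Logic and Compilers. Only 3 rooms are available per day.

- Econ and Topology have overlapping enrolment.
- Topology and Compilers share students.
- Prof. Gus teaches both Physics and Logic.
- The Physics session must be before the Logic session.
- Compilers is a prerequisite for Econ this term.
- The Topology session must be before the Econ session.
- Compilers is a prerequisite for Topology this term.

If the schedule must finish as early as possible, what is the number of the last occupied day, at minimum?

day 3

The precedence chain requires at least 3 distinct days.
With at most 3 per day and 5 exams, at least 2 days are needed.
3 works (last occupied day: day 3): for example Compilers in day 1; Topology in day 2; Logic in day 2; Physics in day 1; Econ in day 3.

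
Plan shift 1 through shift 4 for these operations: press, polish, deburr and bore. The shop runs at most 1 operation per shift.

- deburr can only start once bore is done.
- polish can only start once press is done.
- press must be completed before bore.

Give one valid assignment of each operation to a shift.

press in shift 1, polish in shift 3, bore in shift 2, deburr in shift 4

Checking: press(shift 1) before bore(shift 2); press(shift 1) before polish(shift 3); bore(shift 2) before deburr(shift 4); max 1 per shift (cap 1).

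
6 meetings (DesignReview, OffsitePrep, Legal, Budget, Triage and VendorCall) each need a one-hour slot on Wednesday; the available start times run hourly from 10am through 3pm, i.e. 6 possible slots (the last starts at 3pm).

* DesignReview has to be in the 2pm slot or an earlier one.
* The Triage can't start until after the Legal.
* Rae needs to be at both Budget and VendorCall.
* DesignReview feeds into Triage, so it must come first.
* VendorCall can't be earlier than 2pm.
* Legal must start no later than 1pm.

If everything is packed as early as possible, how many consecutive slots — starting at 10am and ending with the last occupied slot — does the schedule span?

5 slots

The precedence chain requires at least 2 distinct slots.
VendorCall can't be placed before 2pm — that is slot 5 counting from 10am — so the schedule must run through at least 5 slots.
5 works (last occupied slot: 2pm): for example OffsitePrep=10am; VendorCall=2pm; DesignReview=10am; Budget=10am; Legal=10am; Triage=11am.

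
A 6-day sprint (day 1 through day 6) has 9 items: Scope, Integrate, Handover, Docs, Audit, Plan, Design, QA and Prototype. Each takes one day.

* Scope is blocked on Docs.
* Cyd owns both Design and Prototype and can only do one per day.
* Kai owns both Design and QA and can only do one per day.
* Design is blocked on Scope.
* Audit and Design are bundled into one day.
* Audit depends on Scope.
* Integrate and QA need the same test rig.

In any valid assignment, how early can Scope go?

day 2

Precedence pushes Scope to at least day 2; downstream work caps Scope at day 5.
Scope at day 2 is achievable: Plan in day 1; Handover in day 1; Audit in day 3; Prototype in day 1; Design in day 3; Scope in day 2; Docs in day 1; Integrate in day 1; QA in day 2.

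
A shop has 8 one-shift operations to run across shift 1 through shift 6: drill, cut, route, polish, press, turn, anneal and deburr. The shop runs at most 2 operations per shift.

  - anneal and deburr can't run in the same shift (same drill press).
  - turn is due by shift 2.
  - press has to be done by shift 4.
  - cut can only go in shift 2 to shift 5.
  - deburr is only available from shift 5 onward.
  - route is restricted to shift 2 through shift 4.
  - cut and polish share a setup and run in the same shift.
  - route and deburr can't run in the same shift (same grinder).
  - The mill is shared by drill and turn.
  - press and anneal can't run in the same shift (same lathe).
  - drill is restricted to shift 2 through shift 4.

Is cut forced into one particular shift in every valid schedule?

cut can be shift 2 (e.g. anneal in shift 4; polish in shift 2; cut in shift 2; deburr in shift 5; drill in shift 3; turn in shift 1; route in shift 3; press in shift 1) or shift 3 (e.g. deburr -> shift 5; cut -> shift 3; anneal -> shift 4; route -> shift 2; turn -> shift 1; polish -> shift 3; drill -> shift 2; press -> shift 1).

No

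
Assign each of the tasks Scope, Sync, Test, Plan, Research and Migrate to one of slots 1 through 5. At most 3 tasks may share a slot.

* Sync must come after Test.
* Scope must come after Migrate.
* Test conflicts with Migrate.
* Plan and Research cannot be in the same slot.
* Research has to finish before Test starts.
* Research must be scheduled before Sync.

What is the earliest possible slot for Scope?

2

Precedence pushes Scope to at least 2.
Scope at 2 is achievable: Test -> 2; Research -> 1; Scope -> 2; Sync -> 3; Migrate -> 1; Plan -> 2.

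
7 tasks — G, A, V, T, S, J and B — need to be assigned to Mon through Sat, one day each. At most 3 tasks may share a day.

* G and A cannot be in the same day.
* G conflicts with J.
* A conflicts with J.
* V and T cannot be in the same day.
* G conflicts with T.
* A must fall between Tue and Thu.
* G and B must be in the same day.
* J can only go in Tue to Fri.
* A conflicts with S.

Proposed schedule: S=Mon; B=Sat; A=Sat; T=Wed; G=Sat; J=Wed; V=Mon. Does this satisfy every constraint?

No — it violates: G and A cannot be in the same day

A must fall between Tue and Thu — violated.
G conflicts with J — holds.
J can only go in Tue to Fri — holds.
V and T cannot be in the same day — holds.
G and A cannot be in the same day — violated.
G and B must be in the same day — holds.
G conflicts with T — holds.
A conflicts with S — holds.
At most 3 tasks may share a day — holds.
A conflicts with J — holds.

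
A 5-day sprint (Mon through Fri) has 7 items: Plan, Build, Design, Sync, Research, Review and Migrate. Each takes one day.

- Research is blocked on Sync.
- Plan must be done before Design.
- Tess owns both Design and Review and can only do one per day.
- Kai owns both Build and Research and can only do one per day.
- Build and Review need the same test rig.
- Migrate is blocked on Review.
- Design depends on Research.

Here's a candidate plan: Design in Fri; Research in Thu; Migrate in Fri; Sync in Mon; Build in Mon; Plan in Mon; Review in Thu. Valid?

Research is blocked on Sync — holds.
Migrate is blocked on Review — holds.
Plan must be done before Design — holds.
Build and Review need the same test rig — holds.
Kai owns both Build and Research and can only do one per day — holds.
Tess owns both Design and Review and can only do one per day — holds.
Design depends on Research — holds.

Yes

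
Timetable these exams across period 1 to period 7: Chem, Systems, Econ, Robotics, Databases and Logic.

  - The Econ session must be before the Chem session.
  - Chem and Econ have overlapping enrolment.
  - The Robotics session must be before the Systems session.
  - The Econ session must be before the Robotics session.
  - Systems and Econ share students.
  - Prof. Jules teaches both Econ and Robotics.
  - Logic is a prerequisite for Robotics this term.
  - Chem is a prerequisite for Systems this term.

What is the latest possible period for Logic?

period 5

Downstream work caps Logic at period 5.
Logic at period 5 is achievable: Systems=period 7; Chem=period 2; Econ=period 1; Robotics=period 6; Databases=period 1; Logic=period 5.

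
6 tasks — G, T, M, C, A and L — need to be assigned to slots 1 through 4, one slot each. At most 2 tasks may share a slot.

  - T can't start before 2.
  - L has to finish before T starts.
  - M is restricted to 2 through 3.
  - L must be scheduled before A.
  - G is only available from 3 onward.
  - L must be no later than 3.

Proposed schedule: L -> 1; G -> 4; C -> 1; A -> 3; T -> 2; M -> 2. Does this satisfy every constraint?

T can't start before 2 — holds.
At most 2 tasks may share a slot — holds.
L must be no later than 3 — holds.
M is restricted to 2 through 3 — holds.
L must be scheduled before A — holds.
G is only available from 3 onward — holds.
L has to finish before T starts — holds.

Yes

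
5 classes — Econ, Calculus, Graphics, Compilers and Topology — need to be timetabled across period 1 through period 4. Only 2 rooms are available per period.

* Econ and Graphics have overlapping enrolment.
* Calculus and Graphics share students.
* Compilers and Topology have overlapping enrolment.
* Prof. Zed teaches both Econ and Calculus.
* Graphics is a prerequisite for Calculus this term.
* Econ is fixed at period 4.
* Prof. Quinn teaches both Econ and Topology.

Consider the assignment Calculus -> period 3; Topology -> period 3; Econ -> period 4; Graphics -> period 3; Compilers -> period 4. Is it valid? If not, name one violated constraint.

Graphics is a prerequisite for Calculus this term — violated.
Calculus and Graphics share students — violated.
Econ and Graphics have overlapping enrolment — holds.
Compilers and Topology have overlapping enrolment — holds.
Only 2 rooms are available per period — violated.
Econ is fixed at period 4 — holds.
Prof. Quinn teaches both Econ and Topology — holds.
Prof. Zed teaches both Econ and Calculus — holds.

No. Calculus and Graphics share students is not satisfied.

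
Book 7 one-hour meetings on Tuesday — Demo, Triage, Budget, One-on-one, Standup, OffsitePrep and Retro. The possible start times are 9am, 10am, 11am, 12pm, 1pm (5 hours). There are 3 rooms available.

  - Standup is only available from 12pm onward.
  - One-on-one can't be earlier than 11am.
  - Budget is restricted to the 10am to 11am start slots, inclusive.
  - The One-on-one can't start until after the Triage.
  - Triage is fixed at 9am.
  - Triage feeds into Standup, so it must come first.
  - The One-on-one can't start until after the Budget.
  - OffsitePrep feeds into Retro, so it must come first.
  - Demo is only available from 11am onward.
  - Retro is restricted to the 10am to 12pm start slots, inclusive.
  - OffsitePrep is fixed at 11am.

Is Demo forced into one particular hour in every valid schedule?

Demo can be 11am (e.g. One-on-one=11am, Budget=10am, OffsitePrep=11am, Retro=12pm, Triage=9am, Standup=12pm, Demo=11am) or 12pm (e.g. Standup -> 12pm, Budget -> 10am, Retro -> 12pm, OffsitePrep -> 11am, Demo -> 12pm, Triage -> 9am, One-on-one -> 11am).

No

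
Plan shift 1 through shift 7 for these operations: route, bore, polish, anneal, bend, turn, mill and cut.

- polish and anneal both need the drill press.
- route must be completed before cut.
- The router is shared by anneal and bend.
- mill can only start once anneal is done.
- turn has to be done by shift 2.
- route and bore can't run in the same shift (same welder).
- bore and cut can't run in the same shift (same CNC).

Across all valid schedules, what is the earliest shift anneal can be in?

Downstream work caps anneal at shift 6.
anneal at shift 1 is achievable: cut=shift 2; polish=shift 2; mill=shift 2; bore=shift 3; anneal=shift 1; turn=shift 1; route=shift 1; bend=shift 2.

shift 1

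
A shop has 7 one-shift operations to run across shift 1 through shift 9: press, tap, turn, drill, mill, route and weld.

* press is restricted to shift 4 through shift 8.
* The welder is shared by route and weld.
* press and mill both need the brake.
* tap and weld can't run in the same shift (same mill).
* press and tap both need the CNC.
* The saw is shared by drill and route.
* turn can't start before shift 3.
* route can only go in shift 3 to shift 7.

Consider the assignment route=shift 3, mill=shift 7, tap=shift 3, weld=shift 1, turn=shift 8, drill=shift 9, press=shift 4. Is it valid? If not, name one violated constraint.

press and mill both need the brake — holds.
turn can't start before shift 3 — holds.
The saw is shared by drill and route — holds.
press and tap both need the CNC — holds.
press is restricted to shift 4 through shift 8 — holds.
route can only go in shift 3 to shift 7 — holds.
tap and weld can't run in the same shift (same mill) — holds.
The welder is shared by route and weld — holds.

Valid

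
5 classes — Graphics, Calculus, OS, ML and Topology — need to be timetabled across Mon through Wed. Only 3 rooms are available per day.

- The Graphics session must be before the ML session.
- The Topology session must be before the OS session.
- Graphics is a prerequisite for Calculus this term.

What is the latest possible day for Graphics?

Tue

Downstream work caps Graphics at Tue.
Graphics at Tue is achievable: Graphics -> Tue, Topology -> Mon, Calculus -> Wed, OS -> Tue, ML -> Wed.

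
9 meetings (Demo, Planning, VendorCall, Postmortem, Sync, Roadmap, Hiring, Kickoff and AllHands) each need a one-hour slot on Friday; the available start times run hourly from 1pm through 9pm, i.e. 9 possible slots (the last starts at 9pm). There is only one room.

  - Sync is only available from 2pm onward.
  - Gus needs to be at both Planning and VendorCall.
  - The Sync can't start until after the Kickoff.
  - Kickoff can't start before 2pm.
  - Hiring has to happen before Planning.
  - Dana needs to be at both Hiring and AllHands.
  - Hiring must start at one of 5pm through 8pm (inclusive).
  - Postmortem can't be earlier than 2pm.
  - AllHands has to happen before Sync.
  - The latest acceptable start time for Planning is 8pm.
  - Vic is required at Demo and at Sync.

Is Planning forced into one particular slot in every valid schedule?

Planning can be 6pm (e.g. Postmortem -> 4pm, Hiring -> 5pm, Demo -> 7pm, AllHands -> 1pm, Sync -> 3pm, VendorCall -> 8pm, Planning -> 6pm, Roadmap -> 9pm, Kickoff -> 2pm) or 7pm (e.g. Roadmap -> 9pm; Hiring -> 5pm; Postmortem -> 4pm; VendorCall -> 8pm; Kickoff -> 2pm; Demo -> 6pm; Planning -> 7pm; AllHands -> 1pm; Sync -> 3pm).

No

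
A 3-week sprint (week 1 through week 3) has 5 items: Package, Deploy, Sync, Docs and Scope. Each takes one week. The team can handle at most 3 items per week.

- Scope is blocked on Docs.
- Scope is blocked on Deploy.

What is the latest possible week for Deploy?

Downstream work caps Deploy at week 2.
Deploy at week 2 is achievable: Deploy -> week 2; Sync -> week 1; Docs -> week 1; Scope -> week 3; Package -> week 1.

week 2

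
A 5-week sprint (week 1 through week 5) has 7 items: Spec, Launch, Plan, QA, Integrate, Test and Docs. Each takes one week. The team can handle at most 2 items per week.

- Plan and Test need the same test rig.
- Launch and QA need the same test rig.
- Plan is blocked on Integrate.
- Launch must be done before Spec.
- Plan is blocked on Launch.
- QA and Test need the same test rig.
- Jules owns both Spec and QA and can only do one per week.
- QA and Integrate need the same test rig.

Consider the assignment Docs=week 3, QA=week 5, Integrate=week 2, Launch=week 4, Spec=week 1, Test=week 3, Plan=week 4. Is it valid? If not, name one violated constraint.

Plan is blocked on Launch — violated.
Jules owns both Spec and QA and can only do one per week — holds.
Launch and QA need the same test rig — holds.
Plan and Test need the same test rig — holds.
QA and Test need the same test rig — holds.
The team can handle at most 2 items per week — holds.
Plan is blocked on Integrate — holds.
Launch must be done before Spec — violated.
QA and Integrate need the same test rig — holds.

Invalid. Launch must be done before Spec.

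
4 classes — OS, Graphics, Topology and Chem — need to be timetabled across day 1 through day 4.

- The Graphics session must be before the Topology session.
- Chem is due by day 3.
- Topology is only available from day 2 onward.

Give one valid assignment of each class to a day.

Chem -> day 1; Graphics -> day 1; Topology -> day 2; OS -> day 1

Checking: Graphics(day 1) before Topology(day 2); Chem=day 1 in [day 1,day 3]; Topology=day 2 in [day 2,day 4].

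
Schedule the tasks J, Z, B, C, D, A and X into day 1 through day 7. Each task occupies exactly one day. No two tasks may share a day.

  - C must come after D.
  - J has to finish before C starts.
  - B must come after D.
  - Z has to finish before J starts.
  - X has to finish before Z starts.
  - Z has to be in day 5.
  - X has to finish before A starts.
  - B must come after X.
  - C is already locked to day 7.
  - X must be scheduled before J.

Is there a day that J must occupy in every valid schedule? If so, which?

day 6

Z is fixed at day 5 and must come before J, so J is at least day 6.
C is fixed at day 7 and must come after J, so J is at most day 6.
So J must be day 6.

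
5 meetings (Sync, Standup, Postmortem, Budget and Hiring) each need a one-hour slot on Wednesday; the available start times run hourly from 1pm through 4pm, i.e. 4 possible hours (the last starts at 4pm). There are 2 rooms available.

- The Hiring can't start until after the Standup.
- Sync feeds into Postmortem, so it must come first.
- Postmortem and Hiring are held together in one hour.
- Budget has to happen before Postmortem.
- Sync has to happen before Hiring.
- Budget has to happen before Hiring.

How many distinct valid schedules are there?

30

Splitting on Sync: it can be 1pm (11), 2pm (11), 3pm (8). Listing each branch's schedules as (Standup, Postmortem, Budget, Hiring):
Sync=1pm: (1pm,3pm,2pm,3pm) (1pm,4pm,2pm,4pm) (1pm,4pm,3pm,4pm) (2pm,3pm,1pm,3pm) (2pm,3pm,2pm,3pm) (2pm,4pm,1pm,4pm) (2pm,4pm,2pm,4pm) (2pm,4pm,3pm,4pm) (3pm,4pm,1pm,4pm) (3pm,4pm,2pm,4pm) (3pm,4pm,3pm,4pm) — 11.
Sync=2pm: (1pm,3pm,1pm,3pm) (1pm,3pm,2pm,3pm) (1pm,4pm,1pm,4pm) (1pm,4pm,2pm,4pm) (1pm,4pm,3pm,4pm) (2pm,3pm,1pm,3pm) (2pm,4pm,1pm,4pm) (2pm,4pm,3pm,4pm) (3pm,4pm,1pm,4pm) (3pm,4pm,2pm,4pm) (3pm,4pm,3pm,4pm) — 11.
Sync=3pm: (1pm,4pm,1pm,4pm) (1pm,4pm,2pm,4pm) (1pm,4pm,3pm,4pm) (2pm,4pm,1pm,4pm) (2pm,4pm,2pm,4pm) (2pm,4pm,3pm,4pm) (3pm,4pm,1pm,4pm) (3pm,4pm,2pm,4pm) — 8.
Summing: 11 + 11 + 8 = 30.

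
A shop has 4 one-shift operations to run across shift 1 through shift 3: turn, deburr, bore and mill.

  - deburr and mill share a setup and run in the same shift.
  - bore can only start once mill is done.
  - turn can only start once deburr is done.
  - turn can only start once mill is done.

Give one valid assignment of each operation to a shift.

mill=shift 1, bore=shift 2, deburr=shift 1, turn=shift 2

Checking: mill(shift 1) before bore(shift 2); mill(shift 1) before turn(shift 2); deburr(shift 1) before turn(shift 2); deburr = mill = shift 1.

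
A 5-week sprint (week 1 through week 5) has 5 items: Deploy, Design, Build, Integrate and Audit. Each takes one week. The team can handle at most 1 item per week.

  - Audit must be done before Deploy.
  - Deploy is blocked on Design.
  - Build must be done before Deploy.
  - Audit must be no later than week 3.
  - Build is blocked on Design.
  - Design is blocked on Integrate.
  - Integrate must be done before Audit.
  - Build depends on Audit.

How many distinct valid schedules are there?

2

Enumerating: Audit in week 2, Design in week 3, Deploy in week 5, Integrate in week 1, Build in week 4 | Design -> week 2; Deploy -> week 5; Integrate -> week 1; Build -> week 4; Audit -> week 3.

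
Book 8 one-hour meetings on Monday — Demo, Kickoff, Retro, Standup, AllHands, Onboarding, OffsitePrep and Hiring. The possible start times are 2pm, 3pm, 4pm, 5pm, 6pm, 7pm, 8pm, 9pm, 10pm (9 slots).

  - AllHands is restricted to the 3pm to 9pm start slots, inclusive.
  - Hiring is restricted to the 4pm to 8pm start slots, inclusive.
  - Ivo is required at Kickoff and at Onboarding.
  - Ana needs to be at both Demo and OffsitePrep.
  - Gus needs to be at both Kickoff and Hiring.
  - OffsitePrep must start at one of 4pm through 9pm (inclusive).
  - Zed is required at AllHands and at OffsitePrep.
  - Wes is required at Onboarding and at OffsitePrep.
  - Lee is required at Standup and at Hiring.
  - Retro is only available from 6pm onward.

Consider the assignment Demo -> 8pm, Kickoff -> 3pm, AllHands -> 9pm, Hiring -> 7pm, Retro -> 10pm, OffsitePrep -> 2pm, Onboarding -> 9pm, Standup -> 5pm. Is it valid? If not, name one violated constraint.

No — it violates: OffsitePrep must start at one of 4pm through 9pm (inclusive)

AllHands is restricted to the 3pm to 9pm start slots, inclusive — holds.
Wes is required at Onboarding and at OffsitePrep — holds.
Retro is only available from 6pm onward — holds.
Gus needs to be at both Kickoff and Hiring — holds.
Ana needs to be at both Demo and OffsitePrep — holds.
Zed is required at AllHands and at OffsitePrep — holds.
Lee is required at Standup and at Hiring — holds.
Ivo is required at Kickoff and at Onboarding — holds.
OffsitePrep must start at one of 4pm through 9pm (inclusive) — violated.
Hiring is restricted to the 4pm to 8pm start slots, inclusive — holds.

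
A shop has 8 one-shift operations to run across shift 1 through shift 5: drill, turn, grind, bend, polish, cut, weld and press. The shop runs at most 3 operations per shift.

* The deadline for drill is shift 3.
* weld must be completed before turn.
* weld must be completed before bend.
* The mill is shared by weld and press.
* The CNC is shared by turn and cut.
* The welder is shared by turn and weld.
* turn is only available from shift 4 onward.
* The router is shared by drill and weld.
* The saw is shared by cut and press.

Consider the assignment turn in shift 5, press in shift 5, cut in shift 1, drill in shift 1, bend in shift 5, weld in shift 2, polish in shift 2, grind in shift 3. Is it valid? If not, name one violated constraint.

Valid

The CNC is shared by turn and cut — holds.
weld must be completed before bend — holds.
The router is shared by drill and weld — holds.
The saw is shared by cut and press — holds.
weld must be completed before turn — holds.
The deadline for drill is shift 3 — holds.
The mill is shared by weld and press — holds.
turn is only available from shift 4 onward — holds.
The welder is shared by turn and weld — holds.
The shop runs at most 3 operations per shift — holds.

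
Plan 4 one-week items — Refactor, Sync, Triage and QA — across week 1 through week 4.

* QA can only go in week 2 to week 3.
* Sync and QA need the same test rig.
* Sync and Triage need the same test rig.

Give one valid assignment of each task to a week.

Triage in week 2, QA in week 2, Sync in week 1, Refactor in week 1

Checking: Sync(week 1) != Triage(week 2); Sync(week 1) != QA(week 2); QA=week 2 in [week 2,week 3].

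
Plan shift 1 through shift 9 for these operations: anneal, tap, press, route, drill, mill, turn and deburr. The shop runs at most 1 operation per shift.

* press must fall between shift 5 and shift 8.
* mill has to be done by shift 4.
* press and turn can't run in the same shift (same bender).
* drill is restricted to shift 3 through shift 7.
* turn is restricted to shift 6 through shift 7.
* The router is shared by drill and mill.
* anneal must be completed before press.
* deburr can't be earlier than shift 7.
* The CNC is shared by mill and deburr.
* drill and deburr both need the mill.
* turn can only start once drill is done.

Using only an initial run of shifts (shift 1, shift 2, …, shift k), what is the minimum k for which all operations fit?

8 shifts

The precedence chain requires at least 2 distinct shifts.
With at most 1 per shift and 8 operations, at least 8 shifts are needed.
deburr can't be placed before shift 7, so the schedule must run through at least shift 7.
8 works (last occupied shift: shift 8): for example anneal -> shift 2; route -> shift 8; press -> shift 5; drill -> shift 3; deburr -> shift 7; mill -> shift 1; turn -> shift 6; tap -> shift 4.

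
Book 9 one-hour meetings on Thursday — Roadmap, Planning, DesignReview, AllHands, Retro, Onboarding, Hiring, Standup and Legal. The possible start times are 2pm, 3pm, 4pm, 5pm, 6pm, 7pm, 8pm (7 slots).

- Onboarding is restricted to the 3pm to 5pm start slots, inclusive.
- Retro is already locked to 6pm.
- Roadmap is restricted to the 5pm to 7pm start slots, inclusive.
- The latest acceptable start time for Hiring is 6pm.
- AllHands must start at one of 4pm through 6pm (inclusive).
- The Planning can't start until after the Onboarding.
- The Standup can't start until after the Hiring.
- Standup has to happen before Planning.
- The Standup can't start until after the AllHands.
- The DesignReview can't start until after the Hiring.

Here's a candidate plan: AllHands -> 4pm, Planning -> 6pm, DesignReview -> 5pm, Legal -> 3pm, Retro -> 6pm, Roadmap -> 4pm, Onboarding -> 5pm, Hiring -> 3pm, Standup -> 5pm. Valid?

Roadmap is restricted to the 5pm to 7pm start slots, inclusive — violated.
Retro is already locked to 6pm — holds.
The latest acceptable start time for Hiring is 6pm — holds.
Standup has to happen before Planning — holds.
The DesignReview can't start until after the Hiring — holds.
AllHands must start at one of 4pm through 6pm (inclusive) — holds.
The Standup can't start until after the Hiring — holds.
The Planning can't start until after the Onboarding — holds.
The Standup can't start until after the AllHands — holds.
Onboarding is restricted to the 3pm to 5pm start slots, inclusive — holds.

No — it violates: Roadmap is restricted to the 5pm to 7pm start slots, inclusive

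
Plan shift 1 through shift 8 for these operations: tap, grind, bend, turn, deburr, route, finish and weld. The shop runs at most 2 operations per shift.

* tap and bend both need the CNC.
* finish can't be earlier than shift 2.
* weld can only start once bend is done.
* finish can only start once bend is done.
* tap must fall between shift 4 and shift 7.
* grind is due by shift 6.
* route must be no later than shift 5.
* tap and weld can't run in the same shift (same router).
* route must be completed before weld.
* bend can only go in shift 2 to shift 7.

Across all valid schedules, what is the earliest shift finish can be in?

Finish is available from shift 2; precedence pushes finish to at least shift 3.
finish at shift 3 is achievable: grind in shift 1; route in shift 1; deburr in shift 4; bend in shift 2; weld in shift 3; finish in shift 3; turn in shift 2; tap in shift 4.

shift 3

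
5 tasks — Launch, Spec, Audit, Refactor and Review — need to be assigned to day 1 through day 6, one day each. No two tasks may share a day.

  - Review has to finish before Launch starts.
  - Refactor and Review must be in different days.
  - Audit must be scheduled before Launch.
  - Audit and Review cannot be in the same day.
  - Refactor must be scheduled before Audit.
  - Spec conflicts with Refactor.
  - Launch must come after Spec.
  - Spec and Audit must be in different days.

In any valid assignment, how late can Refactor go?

Downstream work caps Refactor at day 4.
Refactor at day 4 is achievable: Spec -> day 1; Launch -> day 6; Audit -> day 5; Review -> day 2; Refactor -> day 4.

day 4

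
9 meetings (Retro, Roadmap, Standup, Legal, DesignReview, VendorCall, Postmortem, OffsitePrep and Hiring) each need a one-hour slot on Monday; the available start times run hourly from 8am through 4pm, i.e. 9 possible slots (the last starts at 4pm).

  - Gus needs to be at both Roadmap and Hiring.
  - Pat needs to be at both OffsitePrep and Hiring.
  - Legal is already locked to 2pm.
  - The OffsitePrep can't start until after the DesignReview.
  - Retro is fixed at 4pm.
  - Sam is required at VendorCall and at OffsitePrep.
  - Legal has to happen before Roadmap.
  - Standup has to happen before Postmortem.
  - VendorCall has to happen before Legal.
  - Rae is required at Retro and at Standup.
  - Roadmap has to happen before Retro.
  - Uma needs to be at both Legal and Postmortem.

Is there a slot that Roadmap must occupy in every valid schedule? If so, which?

Legal is fixed at 2pm and must come before Roadmap, so Roadmap is at least 3pm.
Retro is fixed at 4pm and must come after Roadmap, so Roadmap is at most 3pm.
So Roadmap must be 3pm.

3pm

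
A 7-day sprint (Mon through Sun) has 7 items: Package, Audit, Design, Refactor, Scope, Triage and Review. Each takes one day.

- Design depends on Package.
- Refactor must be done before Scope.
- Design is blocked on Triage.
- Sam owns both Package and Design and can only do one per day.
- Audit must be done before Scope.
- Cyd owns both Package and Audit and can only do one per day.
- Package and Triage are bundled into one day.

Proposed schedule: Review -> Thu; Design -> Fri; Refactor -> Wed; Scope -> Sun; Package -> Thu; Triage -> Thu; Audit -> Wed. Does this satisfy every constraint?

Audit must be done before Scope — holds.
Design is blocked on Triage — holds.
Package and Triage are bundled into one day — holds.
Sam owns both Package and Design and can only do one per day — holds.
Refactor must be done before Scope — holds.
Cyd owns both Package and Audit and can only do one per day — holds.
Design depends on Package — holds.

Valid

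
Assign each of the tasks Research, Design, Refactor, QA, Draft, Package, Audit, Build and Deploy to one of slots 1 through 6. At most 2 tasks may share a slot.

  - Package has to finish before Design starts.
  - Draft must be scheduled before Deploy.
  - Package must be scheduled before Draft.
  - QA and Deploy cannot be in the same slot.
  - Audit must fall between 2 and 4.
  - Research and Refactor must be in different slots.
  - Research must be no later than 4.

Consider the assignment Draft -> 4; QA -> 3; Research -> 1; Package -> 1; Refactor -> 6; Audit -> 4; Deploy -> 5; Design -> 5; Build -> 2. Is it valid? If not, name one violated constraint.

At most 2 tasks may share a slot — holds.
Audit must fall between 2 and 4 — holds.
Research must be no later than 4 — holds.
Draft must be scheduled before Deploy — holds.
Research and Refactor must be in different slots — holds.
Package must be scheduled before Draft — holds.
QA and Deploy cannot be in the same slot — holds.
Package has to finish before Design starts — holds.

Yes, all constraints hold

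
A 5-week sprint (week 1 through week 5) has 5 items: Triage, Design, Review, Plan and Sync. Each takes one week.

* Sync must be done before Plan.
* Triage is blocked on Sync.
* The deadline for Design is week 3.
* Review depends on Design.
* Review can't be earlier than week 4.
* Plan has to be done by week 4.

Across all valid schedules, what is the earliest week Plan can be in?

week 2

Precedence pushes Plan to at least week 2; Plan's own window allows nothing later than week 4.
Plan at week 2 is achievable: Review -> week 4; Plan -> week 2; Sync -> week 1; Design -> week 1; Triage -> week 2.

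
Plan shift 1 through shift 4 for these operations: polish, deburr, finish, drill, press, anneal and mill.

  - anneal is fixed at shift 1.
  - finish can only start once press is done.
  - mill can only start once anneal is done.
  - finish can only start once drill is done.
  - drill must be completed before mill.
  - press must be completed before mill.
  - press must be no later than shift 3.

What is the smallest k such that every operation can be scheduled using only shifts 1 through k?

2

The precedence chain requires at least 2 distinct shifts.
2 works (last occupied shift: shift 2): for example anneal=shift 1, drill=shift 1, mill=shift 2, deburr=shift 1, press=shift 1, finish=shift 2, polish=shift 1.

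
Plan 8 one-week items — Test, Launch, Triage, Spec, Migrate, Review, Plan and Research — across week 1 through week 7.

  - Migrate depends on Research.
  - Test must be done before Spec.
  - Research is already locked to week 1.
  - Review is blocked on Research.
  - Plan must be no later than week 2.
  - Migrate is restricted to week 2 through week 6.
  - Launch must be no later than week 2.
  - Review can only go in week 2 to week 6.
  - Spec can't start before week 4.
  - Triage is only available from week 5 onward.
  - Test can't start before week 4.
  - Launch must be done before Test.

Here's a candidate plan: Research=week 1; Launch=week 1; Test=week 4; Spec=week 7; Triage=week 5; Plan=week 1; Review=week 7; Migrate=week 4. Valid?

Invalid. Review can only go in week 2 to week 6.

Test can't start before week 4 — holds.
Spec can't start before week 4 — holds.
Review can only go in week 2 to week 6 — violated.
Migrate is restricted to week 2 through week 6 — holds.
Test must be done before Spec — holds.
Plan must be no later than week 2 — holds.
Launch must be done before Test — holds.
Research is already locked to week 1 — holds.
Triage is only available from week 5 onward — holds.
Review is blocked on Research — holds.
Launch must be no later than week 2 — holds.
Migrate depends on Research — holds.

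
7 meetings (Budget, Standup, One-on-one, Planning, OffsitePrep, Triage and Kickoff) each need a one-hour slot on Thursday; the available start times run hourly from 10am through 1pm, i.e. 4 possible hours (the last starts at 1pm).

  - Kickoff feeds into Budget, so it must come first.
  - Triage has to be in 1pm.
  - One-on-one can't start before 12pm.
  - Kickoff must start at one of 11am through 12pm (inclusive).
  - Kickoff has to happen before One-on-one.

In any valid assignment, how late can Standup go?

1pm

Standup at 1pm is achievable: OffsitePrep=10am; Triage=1pm; Planning=10am; Standup=1pm; Kickoff=11am; Budget=12pm; One-on-one=12pm.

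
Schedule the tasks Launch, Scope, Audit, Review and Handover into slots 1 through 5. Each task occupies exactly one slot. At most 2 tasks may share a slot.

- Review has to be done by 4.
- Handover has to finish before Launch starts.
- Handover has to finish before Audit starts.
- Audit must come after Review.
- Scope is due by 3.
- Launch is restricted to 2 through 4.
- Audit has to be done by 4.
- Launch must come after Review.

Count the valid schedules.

59

Splitting on Launch: it can be 2 (5), 3 (18), 4 (36). Listing each branch's schedules as (Scope, Audit, Review, Handover):
Launch=2: (2,3,1,1) (2,4,1,1) (3,2,1,1) (3,3,1,1) (3,4,1,1) — 5.
Launch=3: (1,3,1,2) (1,3,2,1) (1,3,2,2) (1,4,1,2) (1,4,2,1) (1,4,2,2) (2,2,1,1) (2,3,1,1) (2,3,1,2) (2,3,2,1) (2,4,1,1) (2,4,1,2) (2,4,2,1) (3,2,1,1) (3,4,1,1) (3,4,1,2) (3,4,2,1) (3,4,2,2) — 18.
Launch=4: (1,3,1,2) (1,3,2,1) (1,3,2,2) (1,4,1,2) (1,4,1,3) (1,4,2,1) (1,4,2,2) (1,4,2,3) (1,4,3,1) (1,4,3,2) (1,4,3,3) (2,2,1,1) (2,3,1,1) (2,3,1,2) (2,3,2,1) (2,4,1,1) (2,4,1,2) (2,4,1,3) (2,4,2,1) (2,4,2,3) (2,4,3,1) (2,4,3,2) (2,4,3,3) (3,2,1,1) (3,3,1,1) (3,3,1,2) (3,3,2,1) (3,3,2,2) (3,4,1,1) (3,4,1,2) (3,4,1,3) (3,4,2,1) (3,4,2,2) (3,4,2,3) (3,4,3,1) (3,4,3,2) — 36.
Summing: 5 + 18 + 36 = 59.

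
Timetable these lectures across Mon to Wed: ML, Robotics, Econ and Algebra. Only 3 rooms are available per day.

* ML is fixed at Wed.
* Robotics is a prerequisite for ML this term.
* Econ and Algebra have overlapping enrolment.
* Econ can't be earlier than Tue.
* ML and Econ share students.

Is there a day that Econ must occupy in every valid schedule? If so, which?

Tue

Econ's window is Tue–Wed.
ML is fixed at Wed, and Econ can't share a day with ML.
So Econ must be Tue.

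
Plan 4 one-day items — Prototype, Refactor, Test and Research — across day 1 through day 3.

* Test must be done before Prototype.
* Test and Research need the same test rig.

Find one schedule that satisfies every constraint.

Research=day 2, Refactor=day 1, Test=day 1, Prototype=day 2

Checking: Test(day 1) before Prototype(day 2); Test(day 1) != Research(day 2).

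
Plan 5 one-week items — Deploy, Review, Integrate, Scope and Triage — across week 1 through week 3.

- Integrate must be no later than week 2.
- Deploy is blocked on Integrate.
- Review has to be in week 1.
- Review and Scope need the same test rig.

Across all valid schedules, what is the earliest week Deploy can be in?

Precedence pushes Deploy to at least week 2.
Deploy at week 2 is achievable: Integrate -> week 1; Deploy -> week 2; Triage -> week 1; Scope -> week 2; Review -> week 1.

week 2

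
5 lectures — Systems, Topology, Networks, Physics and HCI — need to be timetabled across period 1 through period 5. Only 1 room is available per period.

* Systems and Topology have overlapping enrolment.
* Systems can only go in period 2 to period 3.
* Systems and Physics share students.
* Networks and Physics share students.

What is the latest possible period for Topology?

Topology at period 5 is achievable: Systems=period 2, Topology=period 5, Physics=period 3, Networks=period 1, HCI=period 4.

period 5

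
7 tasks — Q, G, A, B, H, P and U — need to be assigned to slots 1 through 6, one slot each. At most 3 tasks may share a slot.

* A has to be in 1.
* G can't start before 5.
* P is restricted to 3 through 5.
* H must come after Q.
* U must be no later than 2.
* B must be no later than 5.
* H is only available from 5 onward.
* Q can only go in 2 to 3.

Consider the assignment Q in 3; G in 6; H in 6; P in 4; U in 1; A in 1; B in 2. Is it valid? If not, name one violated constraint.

Yes, all constraints hold

H must come after Q — holds.
At most 3 tasks may share a slot — holds.
P is restricted to 3 through 5 — holds.
G can't start before 5 — holds.
A has to be in 1 — holds.
B must be no later than 5 — holds.
H is only available from 5 onward — holds.
U must be no later than 2 — holds.
Q can only go in 2 to 3 — holds.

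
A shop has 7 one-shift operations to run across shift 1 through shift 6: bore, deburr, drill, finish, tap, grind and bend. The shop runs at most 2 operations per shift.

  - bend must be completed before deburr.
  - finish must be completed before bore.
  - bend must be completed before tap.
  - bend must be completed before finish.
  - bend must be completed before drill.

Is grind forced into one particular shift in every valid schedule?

No

grind can be shift 1 (e.g. bore -> shift 3; tap -> shift 4; finish -> shift 2; grind -> shift 1; deburr -> shift 2; drill -> shift 3; bend -> shift 1) or shift 2 (e.g. grind in shift 2; finish in shift 2; bend in shift 1; bore in shift 3; tap in shift 4; drill in shift 4; deburr in shift 3).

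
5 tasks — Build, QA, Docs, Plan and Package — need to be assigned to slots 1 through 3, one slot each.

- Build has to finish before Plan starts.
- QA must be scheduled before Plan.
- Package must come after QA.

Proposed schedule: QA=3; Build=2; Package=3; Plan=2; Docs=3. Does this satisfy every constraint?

Package must come after QA — violated.
QA must be scheduled before Plan — violated.
Build has to finish before Plan starts — violated.

No — it violates: QA must be scheduled before Plan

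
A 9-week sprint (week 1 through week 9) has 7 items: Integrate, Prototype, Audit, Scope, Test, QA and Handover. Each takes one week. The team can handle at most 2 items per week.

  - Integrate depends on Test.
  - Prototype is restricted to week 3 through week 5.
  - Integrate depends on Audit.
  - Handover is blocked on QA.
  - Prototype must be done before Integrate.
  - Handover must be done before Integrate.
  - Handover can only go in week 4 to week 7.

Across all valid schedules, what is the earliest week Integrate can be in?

Precedence pushes Integrate to at least week 5.
Integrate at week 5 is achievable: Prototype in week 3; Handover in week 4; Integrate in week 5; Audit in week 1; Test in week 1; Scope in week 2; QA in week 2.

week 5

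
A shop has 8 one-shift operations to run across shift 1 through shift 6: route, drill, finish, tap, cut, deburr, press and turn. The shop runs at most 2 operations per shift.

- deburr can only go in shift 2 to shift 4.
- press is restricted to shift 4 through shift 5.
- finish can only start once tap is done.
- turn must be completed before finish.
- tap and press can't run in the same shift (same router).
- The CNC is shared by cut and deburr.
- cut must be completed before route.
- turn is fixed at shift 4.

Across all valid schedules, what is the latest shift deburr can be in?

shift 4

Deburr is available from shift 2; deburr's own window allows nothing later than shift 4.
deburr at shift 4 is achievable: press in shift 5; finish in shift 5; route in shift 2; turn in shift 4; drill in shift 2; cut in shift 1; tap in shift 1; deburr in shift 4.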